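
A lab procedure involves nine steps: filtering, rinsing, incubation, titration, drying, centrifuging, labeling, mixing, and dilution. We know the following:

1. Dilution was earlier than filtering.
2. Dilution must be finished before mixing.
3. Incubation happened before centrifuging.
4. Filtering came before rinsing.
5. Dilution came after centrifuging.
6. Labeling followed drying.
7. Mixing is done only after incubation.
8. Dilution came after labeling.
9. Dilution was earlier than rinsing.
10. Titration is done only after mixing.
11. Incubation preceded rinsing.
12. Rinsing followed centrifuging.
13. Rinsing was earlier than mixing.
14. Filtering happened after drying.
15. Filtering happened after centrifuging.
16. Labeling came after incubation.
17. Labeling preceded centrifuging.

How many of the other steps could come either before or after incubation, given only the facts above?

Forced after incubation: centrifuging, dilution, filtering, labeling, mixing, rinsing, and titration.
That leaves drying with no forced order relative to incubation — 1.

1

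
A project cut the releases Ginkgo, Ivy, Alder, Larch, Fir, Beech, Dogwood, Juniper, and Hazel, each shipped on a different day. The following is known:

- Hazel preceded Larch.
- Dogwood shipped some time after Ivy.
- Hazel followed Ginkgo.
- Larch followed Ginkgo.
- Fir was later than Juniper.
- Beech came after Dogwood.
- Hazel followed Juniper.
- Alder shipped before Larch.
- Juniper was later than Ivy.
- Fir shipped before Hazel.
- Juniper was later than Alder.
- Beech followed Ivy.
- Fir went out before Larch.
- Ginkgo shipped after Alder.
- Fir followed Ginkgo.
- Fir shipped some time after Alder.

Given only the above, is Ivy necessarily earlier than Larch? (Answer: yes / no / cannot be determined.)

Chain the constraints: Ivy → Juniper → Fir → Larch. Each link is directly stated, so Ivy comes before Larch.

yes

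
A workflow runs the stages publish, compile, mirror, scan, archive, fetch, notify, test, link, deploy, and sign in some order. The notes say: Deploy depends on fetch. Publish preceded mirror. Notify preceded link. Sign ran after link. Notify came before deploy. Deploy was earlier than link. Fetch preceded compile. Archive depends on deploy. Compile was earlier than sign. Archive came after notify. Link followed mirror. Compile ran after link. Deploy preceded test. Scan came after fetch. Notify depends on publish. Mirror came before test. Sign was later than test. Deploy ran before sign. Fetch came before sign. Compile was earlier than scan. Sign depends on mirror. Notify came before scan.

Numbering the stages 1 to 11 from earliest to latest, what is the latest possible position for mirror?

6

Mirror must come before compile, link, scan, sign, and test — 5 stages forced after it.
Everything else can be placed before mirror in some valid order, so mirror can sit as late as position 11 − 5 = 6.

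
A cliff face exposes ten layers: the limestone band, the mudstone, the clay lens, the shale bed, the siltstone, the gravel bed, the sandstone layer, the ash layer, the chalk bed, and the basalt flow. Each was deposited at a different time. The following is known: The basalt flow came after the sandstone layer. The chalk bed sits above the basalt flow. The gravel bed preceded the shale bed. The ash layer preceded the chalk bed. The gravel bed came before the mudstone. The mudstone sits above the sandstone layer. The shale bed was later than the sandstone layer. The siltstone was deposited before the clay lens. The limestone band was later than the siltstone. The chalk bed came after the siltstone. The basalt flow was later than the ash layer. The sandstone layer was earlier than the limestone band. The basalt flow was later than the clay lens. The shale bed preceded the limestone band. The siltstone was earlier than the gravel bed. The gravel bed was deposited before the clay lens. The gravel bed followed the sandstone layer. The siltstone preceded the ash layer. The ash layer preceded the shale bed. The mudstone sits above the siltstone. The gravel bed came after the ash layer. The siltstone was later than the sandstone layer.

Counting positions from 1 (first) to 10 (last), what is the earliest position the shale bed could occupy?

The ash layer, the gravel bed, the sandstone layer, and the siltstone must all come before the shale bed — 4 forced predecessors.
Nothing else is forced ahead of the shale bed, so its earliest slot is position 4 + 1 = 5.

5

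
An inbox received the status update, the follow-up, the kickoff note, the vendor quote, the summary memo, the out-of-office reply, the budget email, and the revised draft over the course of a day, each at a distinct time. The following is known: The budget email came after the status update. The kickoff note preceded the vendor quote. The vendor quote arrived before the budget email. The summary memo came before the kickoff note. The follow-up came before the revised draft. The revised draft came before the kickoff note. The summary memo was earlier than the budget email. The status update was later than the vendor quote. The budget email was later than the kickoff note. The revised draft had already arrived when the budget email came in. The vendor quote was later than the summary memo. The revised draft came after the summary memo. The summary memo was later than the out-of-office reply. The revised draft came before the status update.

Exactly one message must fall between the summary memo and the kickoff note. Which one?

the revised draft

Tracing the constraints gives the summary memo → the revised draft → the kickoff note, so the revised draft sits after the summary memo and before the kickoff note.
No other message is forced both after the summary memo and before the kickoff note.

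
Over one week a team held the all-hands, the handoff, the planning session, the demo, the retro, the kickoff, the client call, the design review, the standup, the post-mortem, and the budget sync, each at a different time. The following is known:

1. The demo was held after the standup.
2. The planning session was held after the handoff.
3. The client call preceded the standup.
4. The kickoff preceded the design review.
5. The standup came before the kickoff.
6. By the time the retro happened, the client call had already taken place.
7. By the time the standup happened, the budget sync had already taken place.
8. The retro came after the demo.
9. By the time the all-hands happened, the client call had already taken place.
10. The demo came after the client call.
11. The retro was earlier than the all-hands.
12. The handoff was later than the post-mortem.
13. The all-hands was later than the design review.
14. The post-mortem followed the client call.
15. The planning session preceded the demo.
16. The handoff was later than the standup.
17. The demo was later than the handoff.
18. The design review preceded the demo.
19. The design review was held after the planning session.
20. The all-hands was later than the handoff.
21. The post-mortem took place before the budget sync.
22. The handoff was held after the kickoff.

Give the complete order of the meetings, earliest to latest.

the client call, the post-mortem, the budget sync, the standup, the kickoff, the handoff, the planning session, the design review, the demo, the retro, the all-hands

The constraints fix every adjacent pair, so only one ordering works:
the client call → the post-mortem → the budget sync → the standup → the kickoff → the handoff → the planning session → the design review → the demo → the retro → the all-hands.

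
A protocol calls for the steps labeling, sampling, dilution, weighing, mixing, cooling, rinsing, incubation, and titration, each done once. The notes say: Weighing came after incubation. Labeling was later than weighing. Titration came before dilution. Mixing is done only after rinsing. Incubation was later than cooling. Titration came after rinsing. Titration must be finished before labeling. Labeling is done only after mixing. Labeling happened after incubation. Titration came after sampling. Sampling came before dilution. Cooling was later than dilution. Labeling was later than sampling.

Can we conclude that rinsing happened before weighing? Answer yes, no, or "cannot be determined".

yes

Chain the constraints: rinsing → titration → dilution → cooling → incubation → weighing. Each link is directly stated, so rinsing comes before weighing.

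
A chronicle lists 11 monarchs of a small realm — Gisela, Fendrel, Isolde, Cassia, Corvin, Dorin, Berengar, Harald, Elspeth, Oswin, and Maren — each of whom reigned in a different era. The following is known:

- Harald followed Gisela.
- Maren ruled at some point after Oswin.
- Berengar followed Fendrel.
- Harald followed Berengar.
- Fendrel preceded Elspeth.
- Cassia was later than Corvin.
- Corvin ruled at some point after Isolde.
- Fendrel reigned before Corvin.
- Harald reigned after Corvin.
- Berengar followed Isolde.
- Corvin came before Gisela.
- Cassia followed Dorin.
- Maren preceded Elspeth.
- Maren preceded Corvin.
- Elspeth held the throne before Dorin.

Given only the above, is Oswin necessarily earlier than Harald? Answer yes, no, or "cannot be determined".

yes

Chain the constraints: Oswin → Maren → Corvin → Harald. Each link is directly stated, so Oswin comes before Harald.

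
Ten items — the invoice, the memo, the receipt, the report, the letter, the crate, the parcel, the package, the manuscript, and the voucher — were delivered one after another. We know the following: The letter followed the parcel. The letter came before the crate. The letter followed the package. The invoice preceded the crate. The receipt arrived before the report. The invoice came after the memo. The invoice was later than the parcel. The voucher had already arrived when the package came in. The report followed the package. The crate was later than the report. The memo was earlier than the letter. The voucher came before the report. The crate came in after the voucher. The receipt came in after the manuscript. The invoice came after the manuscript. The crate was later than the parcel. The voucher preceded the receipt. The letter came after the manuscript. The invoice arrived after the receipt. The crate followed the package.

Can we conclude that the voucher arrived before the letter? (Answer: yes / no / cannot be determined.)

yes

Chain the constraints: the voucher → the package → the letter. Each link is directly stated, so the voucher comes before the letter.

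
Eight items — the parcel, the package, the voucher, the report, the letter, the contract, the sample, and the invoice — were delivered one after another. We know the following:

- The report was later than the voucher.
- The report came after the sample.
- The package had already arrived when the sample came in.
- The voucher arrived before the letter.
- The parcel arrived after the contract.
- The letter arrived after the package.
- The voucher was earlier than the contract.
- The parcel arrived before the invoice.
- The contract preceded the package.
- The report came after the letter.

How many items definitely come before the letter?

3

Directly stated before the letter: the package and the voucher.
The contract reaches the letter via the contract → the package → the letter.
No chain forces the invoice (or any of the others) ahead of the letter.
That's the contract, the package, and the voucher — 3 in all.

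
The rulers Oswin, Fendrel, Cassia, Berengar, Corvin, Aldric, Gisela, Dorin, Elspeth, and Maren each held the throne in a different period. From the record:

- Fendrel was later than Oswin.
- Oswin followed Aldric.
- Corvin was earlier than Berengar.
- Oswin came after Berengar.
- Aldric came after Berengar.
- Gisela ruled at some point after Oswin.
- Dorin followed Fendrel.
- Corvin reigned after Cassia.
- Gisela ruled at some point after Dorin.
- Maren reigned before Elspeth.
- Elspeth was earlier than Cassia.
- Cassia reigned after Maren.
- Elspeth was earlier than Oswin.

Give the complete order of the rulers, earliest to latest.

The constraints fix every adjacent pair, so only one ordering works:
Maren → Elspeth → Cassia → Corvin → Berengar → Aldric → Oswin → Fendrel → Dorin → Gisela.

Maren, Elspeth, Cassia, Corvin, Berengar, Aldric, Oswin, Fendrel, Dorin, Gisela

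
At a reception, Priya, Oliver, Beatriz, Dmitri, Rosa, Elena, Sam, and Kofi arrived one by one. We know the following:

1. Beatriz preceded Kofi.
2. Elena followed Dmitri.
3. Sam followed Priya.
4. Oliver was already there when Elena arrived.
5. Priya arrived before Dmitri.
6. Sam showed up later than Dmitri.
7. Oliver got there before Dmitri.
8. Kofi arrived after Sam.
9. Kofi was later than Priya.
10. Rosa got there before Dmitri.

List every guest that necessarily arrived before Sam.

Directly stated before Sam: Dmitri and Priya.
Oliver reaches Sam via Oliver → Dmitri → Sam.
Rosa reaches Sam via Rosa → Dmitri → Sam.
No chain forces Beatriz (or any of the others) ahead of Sam.

Dmitri, Oliver, Priya, Rosa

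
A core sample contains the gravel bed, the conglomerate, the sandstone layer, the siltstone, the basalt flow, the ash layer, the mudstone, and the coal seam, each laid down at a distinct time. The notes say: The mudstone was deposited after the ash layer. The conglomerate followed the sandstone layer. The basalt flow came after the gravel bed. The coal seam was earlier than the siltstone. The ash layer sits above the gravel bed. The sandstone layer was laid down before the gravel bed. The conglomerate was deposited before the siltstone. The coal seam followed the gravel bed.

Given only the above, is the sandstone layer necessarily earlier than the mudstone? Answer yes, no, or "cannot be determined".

Chain the constraints: the sandstone layer → the gravel bed → the ash layer → the mudstone. Each link is directly stated, so the sandstone layer comes before the mudstone.

yes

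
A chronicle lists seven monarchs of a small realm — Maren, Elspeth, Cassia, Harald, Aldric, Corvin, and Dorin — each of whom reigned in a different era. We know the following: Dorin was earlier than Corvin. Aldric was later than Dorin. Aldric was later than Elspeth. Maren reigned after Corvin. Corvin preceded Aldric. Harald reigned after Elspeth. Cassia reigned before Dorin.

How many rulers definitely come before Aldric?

4

Directly stated before Aldric: Corvin, Dorin, and Elspeth.
Cassia reaches Aldric via Cassia → Dorin → Aldric.
That's Cassia, Corvin, Dorin, and Elspeth — 4 in all.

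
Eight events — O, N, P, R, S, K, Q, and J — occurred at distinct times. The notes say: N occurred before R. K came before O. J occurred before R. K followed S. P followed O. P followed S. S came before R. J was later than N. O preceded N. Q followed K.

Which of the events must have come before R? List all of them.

Directly stated before R: J, N, and S.
K reaches R via K → O → N → R.
O reaches R via O → N → R.

J, K, N, O, S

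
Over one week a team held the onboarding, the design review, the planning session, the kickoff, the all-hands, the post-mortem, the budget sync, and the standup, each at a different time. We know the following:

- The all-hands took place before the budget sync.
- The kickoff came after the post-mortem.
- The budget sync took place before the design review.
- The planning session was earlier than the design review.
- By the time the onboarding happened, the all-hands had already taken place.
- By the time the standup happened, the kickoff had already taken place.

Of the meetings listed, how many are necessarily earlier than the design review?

Directly stated before the design review: the budget sync and the planning session.
The all-hands reaches the design review via the all-hands → the budget sync → the design review.
No chain forces the kickoff (or any of the others) ahead of the design review.
That's the all-hands, the budget sync, and the planning session — 3 in all.

3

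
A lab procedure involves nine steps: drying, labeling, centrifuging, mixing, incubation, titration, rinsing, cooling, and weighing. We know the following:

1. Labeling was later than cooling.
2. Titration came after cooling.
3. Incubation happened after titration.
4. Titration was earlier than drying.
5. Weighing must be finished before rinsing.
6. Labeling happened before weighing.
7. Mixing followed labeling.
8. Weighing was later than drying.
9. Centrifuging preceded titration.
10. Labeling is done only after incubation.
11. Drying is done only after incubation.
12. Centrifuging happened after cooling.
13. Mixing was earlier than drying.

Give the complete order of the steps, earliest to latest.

cooling, centrifuging, titration, incubation, labeling, mixing, drying, weighing, rinsing

The constraints fix every adjacent pair, so only one ordering works:
cooling → centrifuging → titration → incubation → labeling → mixing → drying → weighing → rinsing.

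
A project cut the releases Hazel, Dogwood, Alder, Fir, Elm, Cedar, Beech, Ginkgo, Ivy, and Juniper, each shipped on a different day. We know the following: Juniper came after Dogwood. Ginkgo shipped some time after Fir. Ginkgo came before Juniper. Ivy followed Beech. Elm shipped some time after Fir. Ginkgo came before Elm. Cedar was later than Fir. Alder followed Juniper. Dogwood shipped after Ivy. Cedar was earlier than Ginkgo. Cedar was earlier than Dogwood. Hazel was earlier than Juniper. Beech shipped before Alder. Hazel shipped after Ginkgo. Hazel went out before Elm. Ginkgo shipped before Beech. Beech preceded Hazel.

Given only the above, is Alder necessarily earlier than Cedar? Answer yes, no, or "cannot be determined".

no

Tracing the constraints gives Cedar → Dogwood → Juniper → Alder, so Cedar must come before Alder.
That means Alder cannot be before Cedar.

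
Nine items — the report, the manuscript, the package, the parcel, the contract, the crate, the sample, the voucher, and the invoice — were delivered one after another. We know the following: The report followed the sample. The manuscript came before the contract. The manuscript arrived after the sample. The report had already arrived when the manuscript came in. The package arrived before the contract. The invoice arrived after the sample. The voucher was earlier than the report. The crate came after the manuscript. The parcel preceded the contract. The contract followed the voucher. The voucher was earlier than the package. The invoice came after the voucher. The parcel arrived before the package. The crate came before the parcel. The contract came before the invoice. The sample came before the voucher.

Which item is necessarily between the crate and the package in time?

the parcel

Tracing the constraints gives the crate → the parcel → the package, so the parcel sits after the crate and before the package.
No other item is forced both after the crate and before the package.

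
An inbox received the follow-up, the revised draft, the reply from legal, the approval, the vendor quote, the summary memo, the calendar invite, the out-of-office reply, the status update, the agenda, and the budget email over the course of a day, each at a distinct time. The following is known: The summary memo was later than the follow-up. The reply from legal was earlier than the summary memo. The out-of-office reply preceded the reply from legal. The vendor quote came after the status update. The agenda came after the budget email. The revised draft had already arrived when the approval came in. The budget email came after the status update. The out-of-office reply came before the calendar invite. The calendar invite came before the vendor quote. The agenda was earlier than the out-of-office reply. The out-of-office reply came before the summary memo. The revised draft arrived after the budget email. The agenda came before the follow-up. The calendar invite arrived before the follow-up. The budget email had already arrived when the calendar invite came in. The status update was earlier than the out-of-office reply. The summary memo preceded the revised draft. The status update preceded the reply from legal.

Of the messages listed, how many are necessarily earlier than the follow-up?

5

Directly stated before the follow-up: the agenda and the calendar invite.
The budget email reaches the follow-up via the budget email → the agenda → the follow-up.
The out-of-office reply reaches the follow-up via the out-of-office reply → the calendar invite → the follow-up.
The status update reaches the follow-up via the status update → the budget email → the agenda → the follow-up.
That's the agenda, the budget email, the calendar invite, the out-of-office reply, and the status update — 5 in all.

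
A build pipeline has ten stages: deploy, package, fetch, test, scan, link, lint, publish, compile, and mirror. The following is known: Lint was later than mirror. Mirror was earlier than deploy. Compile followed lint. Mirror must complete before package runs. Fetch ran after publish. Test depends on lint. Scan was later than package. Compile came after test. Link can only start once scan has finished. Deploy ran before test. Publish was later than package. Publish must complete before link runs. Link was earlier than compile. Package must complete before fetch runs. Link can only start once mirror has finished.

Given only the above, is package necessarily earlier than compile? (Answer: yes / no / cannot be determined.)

Chain the constraints: package → publish → link → compile. Each link is directly stated, so package comes before compile.

yes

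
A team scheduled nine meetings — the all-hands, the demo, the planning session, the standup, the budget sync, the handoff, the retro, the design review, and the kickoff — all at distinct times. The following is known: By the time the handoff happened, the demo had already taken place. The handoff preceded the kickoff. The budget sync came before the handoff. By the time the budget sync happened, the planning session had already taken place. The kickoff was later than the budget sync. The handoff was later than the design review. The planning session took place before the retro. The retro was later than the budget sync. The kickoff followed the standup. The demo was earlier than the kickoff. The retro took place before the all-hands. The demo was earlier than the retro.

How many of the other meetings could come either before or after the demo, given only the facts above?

4

Forced after the demo: the all-hands, the handoff, the kickoff, and the retro.
That leaves the budget sync, the design review, the planning session, and the standup with no forced order relative to the demo — 4.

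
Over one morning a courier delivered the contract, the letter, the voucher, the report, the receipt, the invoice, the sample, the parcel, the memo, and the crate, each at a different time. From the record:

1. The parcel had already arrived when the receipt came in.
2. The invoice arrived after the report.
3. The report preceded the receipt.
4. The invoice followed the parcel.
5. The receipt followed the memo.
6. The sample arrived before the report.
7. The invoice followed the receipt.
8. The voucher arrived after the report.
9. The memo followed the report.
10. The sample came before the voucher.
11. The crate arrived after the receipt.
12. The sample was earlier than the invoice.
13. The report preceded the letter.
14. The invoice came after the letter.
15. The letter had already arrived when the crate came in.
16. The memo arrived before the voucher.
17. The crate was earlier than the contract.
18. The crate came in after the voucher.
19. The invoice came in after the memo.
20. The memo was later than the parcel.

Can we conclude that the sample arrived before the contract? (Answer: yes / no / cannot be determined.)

Chain the constraints: the sample → the voucher → the crate → the contract. Each link is directly stated, so the sample comes before the contract.

yes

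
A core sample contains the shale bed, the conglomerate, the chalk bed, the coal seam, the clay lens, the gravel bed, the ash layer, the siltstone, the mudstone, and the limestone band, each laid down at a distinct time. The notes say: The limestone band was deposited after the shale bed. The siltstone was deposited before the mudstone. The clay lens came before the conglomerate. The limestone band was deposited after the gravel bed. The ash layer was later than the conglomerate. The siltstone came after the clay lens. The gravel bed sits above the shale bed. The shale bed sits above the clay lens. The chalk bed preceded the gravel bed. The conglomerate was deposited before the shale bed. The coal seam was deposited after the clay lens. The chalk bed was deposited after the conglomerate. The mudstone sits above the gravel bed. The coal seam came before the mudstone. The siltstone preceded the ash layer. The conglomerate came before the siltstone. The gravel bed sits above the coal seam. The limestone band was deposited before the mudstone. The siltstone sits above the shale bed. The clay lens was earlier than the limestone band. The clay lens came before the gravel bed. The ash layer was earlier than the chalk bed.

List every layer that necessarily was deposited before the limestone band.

the ash layer, the chalk bed, the clay lens, the coal seam, the conglomerate, the gravel bed, the shale bed, the siltstone

Directly stated before the limestone band: the clay lens, the gravel bed, and the shale bed.
The ash layer reaches the limestone band via the ash layer → the chalk bed → the gravel bed → the limestone band.
The chalk bed reaches the limestone band via the chalk bed → the gravel bed → the limestone band.
The coal seam reaches the limestone band via the coal seam → the gravel bed → the limestone band.
Likewise the conglomerate and the siltstone each reach the limestone band by chaining the stated constraints.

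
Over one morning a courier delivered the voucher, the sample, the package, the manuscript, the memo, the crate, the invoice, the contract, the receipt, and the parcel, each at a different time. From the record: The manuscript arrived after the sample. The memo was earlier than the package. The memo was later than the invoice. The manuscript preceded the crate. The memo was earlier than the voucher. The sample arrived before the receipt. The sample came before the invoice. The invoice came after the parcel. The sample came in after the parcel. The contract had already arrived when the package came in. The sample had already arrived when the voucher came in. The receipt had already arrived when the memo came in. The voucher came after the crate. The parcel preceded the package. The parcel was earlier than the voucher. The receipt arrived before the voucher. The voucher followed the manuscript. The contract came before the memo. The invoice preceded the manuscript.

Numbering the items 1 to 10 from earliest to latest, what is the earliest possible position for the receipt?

3

The parcel and the sample must both come before the receipt — 2 forced predecessors.
Nothing else is forced ahead of the receipt, so its earliest slot is position 2 + 1 = 3.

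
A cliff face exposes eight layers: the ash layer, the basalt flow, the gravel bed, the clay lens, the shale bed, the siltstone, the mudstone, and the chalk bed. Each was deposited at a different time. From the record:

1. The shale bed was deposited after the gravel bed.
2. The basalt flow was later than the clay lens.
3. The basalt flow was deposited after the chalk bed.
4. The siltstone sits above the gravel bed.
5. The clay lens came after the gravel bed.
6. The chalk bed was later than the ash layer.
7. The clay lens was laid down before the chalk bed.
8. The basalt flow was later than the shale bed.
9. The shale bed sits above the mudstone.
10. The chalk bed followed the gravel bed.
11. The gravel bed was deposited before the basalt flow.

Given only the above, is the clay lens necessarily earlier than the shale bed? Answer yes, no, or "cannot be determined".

cannot be determined

No chain of stated constraints runs from the clay lens to the shale bed, and none runs from the shale bed to the clay lens either.
So the relative order of the clay lens and the shale bed is not fixed by the given facts.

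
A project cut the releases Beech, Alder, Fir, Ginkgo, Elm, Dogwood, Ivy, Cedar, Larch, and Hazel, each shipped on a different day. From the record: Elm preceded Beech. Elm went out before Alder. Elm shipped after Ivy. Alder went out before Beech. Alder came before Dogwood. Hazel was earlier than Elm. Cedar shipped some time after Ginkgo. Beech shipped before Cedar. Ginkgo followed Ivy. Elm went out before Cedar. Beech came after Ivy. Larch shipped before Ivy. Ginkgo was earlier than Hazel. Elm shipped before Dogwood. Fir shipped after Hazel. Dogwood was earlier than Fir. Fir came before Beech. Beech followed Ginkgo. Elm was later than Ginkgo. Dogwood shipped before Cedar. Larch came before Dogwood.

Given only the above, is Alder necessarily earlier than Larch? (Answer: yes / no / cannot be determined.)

no

Tracing the constraints gives Larch → Ivy → Elm → Alder, so Larch must come before Alder.
That means Alder cannot be before Larch.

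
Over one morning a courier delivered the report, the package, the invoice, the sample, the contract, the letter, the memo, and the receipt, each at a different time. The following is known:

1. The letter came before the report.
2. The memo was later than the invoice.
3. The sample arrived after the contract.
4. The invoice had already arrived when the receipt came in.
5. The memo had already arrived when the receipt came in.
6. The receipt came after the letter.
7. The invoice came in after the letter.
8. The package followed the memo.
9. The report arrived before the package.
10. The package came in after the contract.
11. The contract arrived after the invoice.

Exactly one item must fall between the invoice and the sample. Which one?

the contract

Tracing the constraints gives the invoice → the contract → the sample, so the contract sits after the invoice and before the sample.
No other item is forced both after the invoice and before the sample.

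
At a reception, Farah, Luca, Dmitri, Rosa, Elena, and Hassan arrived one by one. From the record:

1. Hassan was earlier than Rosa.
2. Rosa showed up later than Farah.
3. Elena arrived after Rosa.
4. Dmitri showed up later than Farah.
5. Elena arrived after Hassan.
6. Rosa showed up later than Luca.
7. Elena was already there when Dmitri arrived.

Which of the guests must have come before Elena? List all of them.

Directly stated before Elena: Hassan and Rosa.
Farah reaches Elena via Farah → Rosa → Elena.
Luca reaches Elena via Luca → Rosa → Elena.
No chain forces Dmitri ahead of Elena.

Farah, Hassan, Luca, Rosa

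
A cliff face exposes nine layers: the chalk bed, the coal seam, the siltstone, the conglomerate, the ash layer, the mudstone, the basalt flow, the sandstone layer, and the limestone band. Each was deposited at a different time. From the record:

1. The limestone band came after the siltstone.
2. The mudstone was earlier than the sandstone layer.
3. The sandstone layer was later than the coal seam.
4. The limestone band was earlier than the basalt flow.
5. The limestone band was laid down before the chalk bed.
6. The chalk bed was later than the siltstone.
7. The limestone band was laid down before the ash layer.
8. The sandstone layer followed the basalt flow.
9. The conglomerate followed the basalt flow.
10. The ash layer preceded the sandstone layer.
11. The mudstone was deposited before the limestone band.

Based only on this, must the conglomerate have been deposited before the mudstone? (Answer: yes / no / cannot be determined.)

no

Tracing the constraints gives the mudstone → the limestone band → the basalt flow → the conglomerate, so the mudstone must come before the conglomerate.
That means the conglomerate cannot be before the mudstone.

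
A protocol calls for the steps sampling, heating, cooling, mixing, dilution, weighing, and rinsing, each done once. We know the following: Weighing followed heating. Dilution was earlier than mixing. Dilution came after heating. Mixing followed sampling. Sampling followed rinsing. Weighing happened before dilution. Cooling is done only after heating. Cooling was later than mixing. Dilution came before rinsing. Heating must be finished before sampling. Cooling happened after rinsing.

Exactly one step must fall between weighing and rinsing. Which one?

dilution

Tracing the constraints gives weighing → dilution → rinsing, so dilution sits after weighing and before rinsing.
No other step is forced both after weighing and before rinsing.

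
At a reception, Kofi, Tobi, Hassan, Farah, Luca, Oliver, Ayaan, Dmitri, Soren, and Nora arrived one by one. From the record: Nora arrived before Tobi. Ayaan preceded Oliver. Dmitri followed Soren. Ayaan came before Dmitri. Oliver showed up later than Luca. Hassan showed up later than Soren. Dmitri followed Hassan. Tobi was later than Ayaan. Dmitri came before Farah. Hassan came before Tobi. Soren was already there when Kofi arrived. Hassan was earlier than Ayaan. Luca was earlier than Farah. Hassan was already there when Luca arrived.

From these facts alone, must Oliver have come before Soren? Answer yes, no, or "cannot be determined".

Tracing the constraints gives Soren → Hassan → Ayaan → Oliver, so Soren must come before Oliver.
That means Oliver cannot be before Soren.

no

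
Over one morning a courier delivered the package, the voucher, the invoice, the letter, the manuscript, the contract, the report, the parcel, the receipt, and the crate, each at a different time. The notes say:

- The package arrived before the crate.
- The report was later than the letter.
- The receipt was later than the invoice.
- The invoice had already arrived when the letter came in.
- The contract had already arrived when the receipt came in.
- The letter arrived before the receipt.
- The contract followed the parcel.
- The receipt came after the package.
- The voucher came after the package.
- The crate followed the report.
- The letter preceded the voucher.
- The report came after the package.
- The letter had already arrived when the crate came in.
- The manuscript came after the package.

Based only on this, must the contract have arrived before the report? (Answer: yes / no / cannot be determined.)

cannot be determined

No chain of stated constraints runs from the contract to the report, and none runs from the report to the contract either.
So the relative order of the contract and the report is not fixed by the given facts.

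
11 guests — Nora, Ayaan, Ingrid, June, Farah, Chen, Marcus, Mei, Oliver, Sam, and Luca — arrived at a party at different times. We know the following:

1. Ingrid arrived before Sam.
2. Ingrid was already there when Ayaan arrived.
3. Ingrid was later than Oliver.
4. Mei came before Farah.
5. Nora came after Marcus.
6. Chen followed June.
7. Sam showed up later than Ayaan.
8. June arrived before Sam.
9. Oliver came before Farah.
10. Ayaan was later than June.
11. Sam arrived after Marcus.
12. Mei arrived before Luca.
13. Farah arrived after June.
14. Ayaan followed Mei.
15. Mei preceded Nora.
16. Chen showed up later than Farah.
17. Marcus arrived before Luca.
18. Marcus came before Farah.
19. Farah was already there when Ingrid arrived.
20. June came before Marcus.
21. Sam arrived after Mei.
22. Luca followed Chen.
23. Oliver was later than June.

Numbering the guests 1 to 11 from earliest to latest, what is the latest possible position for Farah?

Farah must come before Ayaan, Chen, Ingrid, Luca, and Sam — 5 guests forced after them.
Everything else can be placed before Farah in some valid order, so Farah can sit as late as position 11 − 5 = 6.

6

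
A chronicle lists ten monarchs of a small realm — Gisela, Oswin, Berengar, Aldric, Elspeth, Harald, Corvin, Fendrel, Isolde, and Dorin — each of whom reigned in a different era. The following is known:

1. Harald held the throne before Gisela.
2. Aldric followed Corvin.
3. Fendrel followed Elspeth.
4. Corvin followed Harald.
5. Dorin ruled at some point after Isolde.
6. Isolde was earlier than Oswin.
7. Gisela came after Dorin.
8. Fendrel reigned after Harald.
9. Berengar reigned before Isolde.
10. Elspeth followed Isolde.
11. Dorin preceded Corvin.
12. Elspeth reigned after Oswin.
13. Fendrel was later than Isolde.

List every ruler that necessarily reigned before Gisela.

Berengar, Dorin, Harald, Isolde

Directly stated before Gisela: Dorin and Harald.
Berengar reaches Gisela via Berengar → Isolde → Dorin → Gisela.
Isolde reaches Gisela via Isolde → Dorin → Gisela.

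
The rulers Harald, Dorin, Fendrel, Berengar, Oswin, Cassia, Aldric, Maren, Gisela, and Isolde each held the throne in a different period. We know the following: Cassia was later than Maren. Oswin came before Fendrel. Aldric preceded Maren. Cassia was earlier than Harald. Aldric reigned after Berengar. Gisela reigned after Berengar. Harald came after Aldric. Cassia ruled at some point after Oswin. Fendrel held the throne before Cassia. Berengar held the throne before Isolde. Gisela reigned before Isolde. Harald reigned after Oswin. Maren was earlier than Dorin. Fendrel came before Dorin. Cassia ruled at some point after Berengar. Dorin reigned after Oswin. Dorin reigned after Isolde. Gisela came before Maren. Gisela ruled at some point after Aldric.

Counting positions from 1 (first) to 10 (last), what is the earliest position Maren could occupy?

4

Aldric, Berengar, and Gisela must all come before Maren — 3 forced predecessors.
Nothing else is forced ahead of Maren, so their earliest slot is position 3 + 1 = 4.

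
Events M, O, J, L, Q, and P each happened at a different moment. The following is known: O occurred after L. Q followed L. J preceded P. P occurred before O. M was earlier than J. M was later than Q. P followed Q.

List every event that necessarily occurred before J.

Directly stated before J: M.
L reaches J via L → Q → M → J.
Q reaches J via Q → M → J.
No chain forces O (or any of the others) ahead of J.

L, M, Q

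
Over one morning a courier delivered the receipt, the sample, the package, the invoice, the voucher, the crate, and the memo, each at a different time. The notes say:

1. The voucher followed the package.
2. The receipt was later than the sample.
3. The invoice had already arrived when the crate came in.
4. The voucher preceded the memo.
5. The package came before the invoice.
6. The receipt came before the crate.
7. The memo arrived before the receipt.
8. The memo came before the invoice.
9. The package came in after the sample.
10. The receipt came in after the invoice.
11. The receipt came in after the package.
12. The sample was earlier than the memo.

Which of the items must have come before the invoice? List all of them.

Directly stated before the invoice: the memo and the package.
The sample reaches the invoice via the sample → the package → the invoice.
The voucher reaches the invoice via the voucher → the memo → the invoice.

the memo, the package, the sample, the voucher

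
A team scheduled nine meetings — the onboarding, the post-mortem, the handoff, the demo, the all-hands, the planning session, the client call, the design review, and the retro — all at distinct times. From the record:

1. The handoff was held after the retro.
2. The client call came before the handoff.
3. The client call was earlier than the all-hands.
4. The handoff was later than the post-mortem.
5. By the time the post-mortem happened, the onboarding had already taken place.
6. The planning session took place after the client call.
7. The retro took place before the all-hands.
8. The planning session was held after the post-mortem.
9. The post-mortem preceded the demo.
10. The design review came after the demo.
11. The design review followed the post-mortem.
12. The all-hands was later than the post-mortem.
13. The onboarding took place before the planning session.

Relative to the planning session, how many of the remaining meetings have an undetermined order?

5

Forced before the planning session: the client call, the onboarding, and the post-mortem.
That leaves the all-hands, the demo, the design review, the handoff, and the retro with no forced order relative to the planning session — 5.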